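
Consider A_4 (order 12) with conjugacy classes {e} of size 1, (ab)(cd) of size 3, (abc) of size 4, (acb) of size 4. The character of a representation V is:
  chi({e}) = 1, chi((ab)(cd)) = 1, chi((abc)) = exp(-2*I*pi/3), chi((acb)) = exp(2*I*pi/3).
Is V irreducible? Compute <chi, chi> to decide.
Irreducible: <chi, chi> = 1.

Proof sketch: <chi, chi> = (1/|G|) sum_C |C| * |chi(C)|^2 = (1/12)[1*|1|^2 + 3*|1|^2 + 4*|exp(-2*I*pi/3)|^2 + 4*|exp(2*I*pi/3)|^2]
  = (1/12)[(1) + (3) + (4) + (4)] = 12/12 = 1.
(Exp terms are combined using exp(i*s)*conj(exp(i*t)) = exp(i*(s-t)), and sums of them are collapsed using the identity that for every m > 1 the m distinct m-th roots of unity sum to 0, e.g. 1 + exp(2*I*pi/3) + exp(-2*I*pi/3) = 0.)
A character is irreducible iff <chi, chi> = 1, so this representation is irreducible.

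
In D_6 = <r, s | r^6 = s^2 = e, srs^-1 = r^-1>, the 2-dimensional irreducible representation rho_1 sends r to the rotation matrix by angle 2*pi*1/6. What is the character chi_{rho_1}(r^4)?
chi_{rho_1}(r^4) = 2*cos(2*pi*1*4/6) = -1

Argument: rho_1(r^4) is rotation by angle 2*pi*1*4/6, whose trace is 2*cos(2*pi*1*4/6) = -1.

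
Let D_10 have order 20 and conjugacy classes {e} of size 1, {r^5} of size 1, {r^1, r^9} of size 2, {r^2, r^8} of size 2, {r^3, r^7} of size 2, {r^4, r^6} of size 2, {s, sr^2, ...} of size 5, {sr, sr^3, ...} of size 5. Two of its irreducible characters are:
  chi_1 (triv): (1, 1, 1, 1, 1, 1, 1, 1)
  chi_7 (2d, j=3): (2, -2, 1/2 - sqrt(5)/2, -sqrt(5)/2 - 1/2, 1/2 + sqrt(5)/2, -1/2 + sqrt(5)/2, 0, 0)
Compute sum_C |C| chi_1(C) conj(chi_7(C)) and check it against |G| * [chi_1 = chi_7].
Sum = 0; so <chi_1, chi_7> = 0 (distinct irreducibles are orthogonal).

Why: Compute term by term over conjugacy classes (|C| * chi_1(C) * conj(chi_7(C))):
  1*(1)*conj(2) + 1*(1)*conj(-2) + 2*(1)*conj(1/2 - sqrt(5)/2) + 2*(1)*conj(-sqrt(5)/2 - 1/2) + 2*(1)*conj(1/2 + sqrt(5)/2) + 2*(1)*conj(-1/2 + sqrt(5)/2) + 5*(1)*conj(0) + 5*(1)*conj(0)
  = (2) + (-2) + (1 - sqrt(5)) + (-sqrt(5) - 1) + (1 + sqrt(5)) + (-1 + sqrt(5)) + (0) + (0)
  = 0.
Dividing by |G| = 20 gives 0/20 = 0, matching the row-orthogonality relation <chi_1, chi_7> = [chi_1 = chi_7].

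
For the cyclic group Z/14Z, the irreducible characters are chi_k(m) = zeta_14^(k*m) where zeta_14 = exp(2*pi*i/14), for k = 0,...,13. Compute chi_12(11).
chi_12(11) = zeta_14^132 = exp(6*I*pi/7)

Why: chi_12(11) = zeta_14^(12*11) = zeta_14^132. Since zeta_14^14 = 1, this equals zeta_14^6 = exp(2*pi*i*6/14) = exp(6*I*pi/7).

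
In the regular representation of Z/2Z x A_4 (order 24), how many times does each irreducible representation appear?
Each irreducible V_i of dimension d_i appears with multiplicity d_i, i.e. rho_reg = (direct sum over all irreducibles V_i) d_i V_i. The irreducible dimensions for Z/2Z x A_4 are 1, 1, 1, 1, 1, 1, 3, 3: 6 irreducibles of dimension 1, each with multiplicity 1; 2 irreducibles of dimension 3, each with multiplicity 3. Total dimension 6*1*1 + 2*3*3 = 24 = |G|.

Derivation: General theorem: in the regular representation of a finite group G, each irreducible appears with multiplicity equal to its dimension. Check: dim(rho_reg) = sum d_i^2 = 1 + 1 + 1 + 1 + 1 + 1 + 9 + 9 = 24 = |G|.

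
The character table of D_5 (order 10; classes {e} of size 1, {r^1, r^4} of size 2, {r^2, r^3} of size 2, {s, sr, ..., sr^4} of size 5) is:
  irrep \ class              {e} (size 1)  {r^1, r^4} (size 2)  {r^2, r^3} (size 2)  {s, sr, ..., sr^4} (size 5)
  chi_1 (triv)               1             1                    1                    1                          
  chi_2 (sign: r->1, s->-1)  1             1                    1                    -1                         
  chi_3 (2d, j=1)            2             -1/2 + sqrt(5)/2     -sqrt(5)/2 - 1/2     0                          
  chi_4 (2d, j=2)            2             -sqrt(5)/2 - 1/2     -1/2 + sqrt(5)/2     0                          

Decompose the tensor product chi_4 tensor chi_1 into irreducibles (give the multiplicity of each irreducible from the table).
chi_4 tensor chi_1 = chi_4 (all other irreducibles have multiplicity 0).

Solution. The character of a tensor product is the pointwise product (chi_4 * chi_1)(C) = chi_4(C) * chi_1(C):
  {e}: (2)*(1), {r^1, r^4}: (-sqrt(5)/2 - 1/2)*(1), {r^2, r^3}: (-1/2 + sqrt(5)/2)*(1), {s, sr, ..., sr^4}: (0)*(1)
so (chi_4 * chi_1) takes values
  {e} -> 2, {r^1, r^4} -> -sqrt(5)/2 - 1/2, {r^2, r^3} -> -1/2 + sqrt(5)/2, {s, sr, ..., sr^4} -> 0.
Now take the inner product of this character with each irreducible chi from the table, <chi_4*chi_1, chi> = (1/10) sum_C |C| (chi_4*chi_1)(C) conj(chi(C)):
  <chi_4*chi_1, chi_1> = (1/10)[1*(2)*conj(1) + 2*(-sqrt(5)/2 - 1/2)*conj(1) + 2*(-1/2 + sqrt(5)/2)*conj(1) + 5*(0)*conj(1)]
      = (1/10)[(2) + (-sqrt(5) - 1) + (-1 + sqrt(5)) + (0)] = 0/10 = 0
  <chi_4*chi_1, chi_2> = (1/10)[1*(2)*conj(1) + 2*(-sqrt(5)/2 - 1/2)*conj(1) + 2*(-1/2 + sqrt(5)/2)*conj(1) + 5*(0)*conj(-1)]
      = (1/10)[(2) + (-sqrt(5) - 1) + (-1 + sqrt(5)) + (0)] = 0/10 = 0
  <chi_4*chi_1, chi_3> = (1/10)[1*(2)*conj(2) + 2*(-sqrt(5)/2 - 1/2)*conj(-1/2 + sqrt(5)/2) + 2*(-1/2 + sqrt(5)/2)*conj(-sqrt(5)/2 - 1/2) + 5*(0)*conj(0)]
      = (1/10)[(4) + (-2) + (-2) + (0)] = 0/10 = 0
  <chi_4*chi_1, chi_4> = (1/10)[1*(2)*conj(2) + 2*(-sqrt(5)/2 - 1/2)*conj(-sqrt(5)/2 - 1/2) + 2*(-1/2 + sqrt(5)/2)*conj(-1/2 + sqrt(5)/2) + 5*(0)*conj(0)]
      = (1/10)[(4) + (sqrt(5) + 3) + (3 - sqrt(5)) + (0)] = 10/10 = 1
Hence the multiplicities are chi_4: 1. Dimension check: dim(chi_4)*dim(chi_1) = 2*1 = 2 and sum (mult * dim) = 1*2 = 2.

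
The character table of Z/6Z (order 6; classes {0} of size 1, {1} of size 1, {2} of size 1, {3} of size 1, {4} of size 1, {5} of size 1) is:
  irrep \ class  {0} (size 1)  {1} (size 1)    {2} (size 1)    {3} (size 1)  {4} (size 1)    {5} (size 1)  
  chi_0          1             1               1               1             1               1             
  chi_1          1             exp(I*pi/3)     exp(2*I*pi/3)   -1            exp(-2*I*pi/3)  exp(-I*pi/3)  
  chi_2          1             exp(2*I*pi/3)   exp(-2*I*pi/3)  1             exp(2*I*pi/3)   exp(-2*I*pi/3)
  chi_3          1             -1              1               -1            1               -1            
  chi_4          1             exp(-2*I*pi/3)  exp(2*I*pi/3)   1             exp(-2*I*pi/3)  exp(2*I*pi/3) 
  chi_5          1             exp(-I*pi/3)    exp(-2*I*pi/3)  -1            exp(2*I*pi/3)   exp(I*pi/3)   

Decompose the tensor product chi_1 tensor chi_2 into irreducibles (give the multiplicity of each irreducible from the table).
chi_1 tensor chi_2 = chi_3 (all other irreducibles have multiplicity 0).

Explanation: The character of a tensor product is the pointwise product (chi_1 * chi_2)(C) = chi_1(C) * chi_2(C):
  {0}: (1)*(1), {1}: (exp(I*pi/3))*(exp(2*I*pi/3)), {2}: (exp(2*I*pi/3))*(exp(-2*I*pi/3)), {3}: (-1)*(1), {4}: (exp(-2*I*pi/3))*(exp(2*I*pi/3)), {5}: (exp(-I*pi/3))*(exp(-2*I*pi/3))
so (chi_1 * chi_2) takes values
  {0} -> 1, {1} -> -1, {2} -> 1, {3} -> -1, {4} -> 1, {5} -> -1.
Now take the inner product of this character with each irreducible chi from the table, <chi_1*chi_2, chi> = (1/6) sum_C |C| (chi_1*chi_2)(C) conj(chi(C)):
  <chi_1*chi_2, chi_0> = (1/6)[1*(1)*conj(1) + 1*(-1)*conj(1) + 1*(1)*conj(1) + 1*(-1)*conj(1) + 1*(1)*conj(1) + 1*(-1)*conj(1)]
      = (1/6)[(1) + (-1) + (1) + (-1) + (1) + (-1)] = 0/6 = 0
  <chi_1*chi_2, chi_1> = (1/6)[1*(1)*conj(1) + 1*(-1)*conj(exp(I*pi/3)) + 1*(1)*conj(exp(2*I*pi/3)) + 1*(-1)*conj(-1) + 1*(1)*conj(exp(-2*I*pi/3)) + 1*(-1)*conj(exp(-I*pi/3))]
      = (1/6)[(1) + (-exp(-I*pi/3)) + (exp(-2*I*pi/3)) + (1) + (exp(2*I*pi/3)) + (-exp(I*pi/3))] = 0/6 = 0
  <chi_1*chi_2, chi_2> = (1/6)[1*(1)*conj(1) + 1*(-1)*conj(exp(2*I*pi/3)) + 1*(1)*conj(exp(-2*I*pi/3)) + 1*(-1)*conj(1) + 1*(1)*conj(exp(2*I*pi/3)) + 1*(-1)*conj(exp(-2*I*pi/3))]
      = (1/6)[(1) + (-exp(-2*I*pi/3)) + (exp(2*I*pi/3)) + (-1) + (exp(-2*I*pi/3)) + (-exp(2*I*pi/3))] = 0/6 = 0
  <chi_1*chi_2, chi_3> = (1/6)[1*(1)*conj(1) + 1*(-1)*conj(-1) + 1*(1)*conj(1) + 1*(-1)*conj(-1) + 1*(1)*conj(1) + 1*(-1)*conj(-1)]
      = (1/6)[(1) + (1) + (1) + (1) + (1) + (1)] = 6/6 = 1
  <chi_1*chi_2, chi_4> = (1/6)[1*(1)*conj(1) + 1*(-1)*conj(exp(-2*I*pi/3)) + 1*(1)*conj(exp(2*I*pi/3)) + 1*(-1)*conj(1) + 1*(1)*conj(exp(-2*I*pi/3)) + 1*(-1)*conj(exp(2*I*pi/3))]
      = (1/6)[(1) + (-exp(2*I*pi/3)) + (exp(-2*I*pi/3)) + (-1) + (exp(2*I*pi/3)) + (-exp(-2*I*pi/3))] = 0/6 = 0
  <chi_1*chi_2, chi_5> = (1/6)[1*(1)*conj(1) + 1*(-1)*conj(exp(-I*pi/3)) + 1*(1)*conj(exp(-2*I*pi/3)) + 1*(-1)*conj(-1) + 1*(1)*conj(exp(2*I*pi/3)) + 1*(-1)*conj(exp(I*pi/3))]
      = (1/6)[(1) + (-exp(I*pi/3)) + (exp(2*I*pi/3)) + (1) + (exp(-2*I*pi/3)) + (-exp(-I*pi/3))] = 0/6 = 0
(Exp terms are combined using exp(i*s)*conj(exp(i*t)) = exp(i*(s-t)), and sums of them are collapsed using the identity that for every m > 1 the m distinct m-th roots of unity sum to 0, e.g. 1 + exp(2*I*pi/3) + exp(-2*I*pi/3) = 0.)
Hence the multiplicities are chi_3: 1. Dimension check: dim(chi_1)*dim(chi_2) = 1*1 = 1 and sum (mult * dim) = 1*1 = 1.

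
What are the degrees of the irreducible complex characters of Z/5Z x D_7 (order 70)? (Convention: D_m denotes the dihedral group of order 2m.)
Dimensions: 1, 1, 1, 1, 1, 1, 1, 1, 1, 1, 2, 2, 2, 2, 2, 2, 2, 2, 2, 2, 2, 2, 2, 2, 2

Explanation: There are 25 irreducibles (= number of conjugacy classes). Their dimensions d_i satisfy sum d_i^2 = |G| = 70: 1 + 1 + 1 + 1 + 1 + 1 + 1 + 1 + 1 + 1 + 4 + 4 + 4 + 4 + 4 + 4 + 4 + 4 + 4 + 4 + 4 + 4 + 4 + 4 + 4 = 70. (For the product with Z/5Z: each of the 5 1-dim characters of Z/5Z tensors with each irrep of D_7, giving 5 copies of each D_7-dimension.)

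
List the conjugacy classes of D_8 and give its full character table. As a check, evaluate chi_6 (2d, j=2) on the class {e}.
Conjugacy classes: {e} of size 1, {r^4} of size 1, {r^1, r^7} of size 2, {r^2, r^6} of size 2, {r^3, r^5} of size 2, {s, sr^2, ...} of size 4, {sr, sr^3, ...} of size 4.
Character table:
  irrep \ class              {e} (size 1)  {r^4} (size 1)  {r^1, r^7} (size 2)  {r^2, r^6} (size 2)  {r^3, r^5} (size 2)  {s, sr^2, ...} (size 4)  {sr, sr^3, ...} (size 4)
  chi_1 (triv)               1             1               1                    1                    1                    1                        1                       
  chi_2 (sign: r->1, s->-1)  1             1               1                    1                    1                    -1                       -1                      
  chi_3 (r->-1, s->1)        1             1               -1                   1                    -1                   1                        -1                      
  chi_4 (r->-1, s->-1)       1             1               -1                   1                    -1                   -1                       1                       
  chi_5 (2d, j=1)            2             -2              sqrt(2)              0                    -sqrt(2)             0                        0                       
  chi_6 (2d, j=2)            2             2               0                    -2                   0                    0                        0                       
  chi_7 (2d, j=3)            2             -2              -sqrt(2)             0                    sqrt(2)              0                        0                       

Spot check: chi_6 (2d, j=2) on {e} = 2.

Why: D_8 has order 2*8 = 16 with 7 conjugacy classes, hence 7 irreducibles. Sum of squared dims 1 + 1 + 1 + 1 + 4 + 4 + 4 = 16 = |G|. Linear characters come from the abelianisation; the 2-dimensional irreps have character r^k -> 2*cos(2*pi*j*k/8), reflections -> 0.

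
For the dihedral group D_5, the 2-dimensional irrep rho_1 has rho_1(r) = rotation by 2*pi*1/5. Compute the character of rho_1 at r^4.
chi_{rho_1}(r^4) = 2*cos(2*pi*1*4/5) = -1/2 + sqrt(5)/2

Explanation: rho_1(r^4) is rotation by angle 2*pi*1*4/5, whose trace is 2*cos(2*pi*1*4/5) = -1/2 + sqrt(5)/2.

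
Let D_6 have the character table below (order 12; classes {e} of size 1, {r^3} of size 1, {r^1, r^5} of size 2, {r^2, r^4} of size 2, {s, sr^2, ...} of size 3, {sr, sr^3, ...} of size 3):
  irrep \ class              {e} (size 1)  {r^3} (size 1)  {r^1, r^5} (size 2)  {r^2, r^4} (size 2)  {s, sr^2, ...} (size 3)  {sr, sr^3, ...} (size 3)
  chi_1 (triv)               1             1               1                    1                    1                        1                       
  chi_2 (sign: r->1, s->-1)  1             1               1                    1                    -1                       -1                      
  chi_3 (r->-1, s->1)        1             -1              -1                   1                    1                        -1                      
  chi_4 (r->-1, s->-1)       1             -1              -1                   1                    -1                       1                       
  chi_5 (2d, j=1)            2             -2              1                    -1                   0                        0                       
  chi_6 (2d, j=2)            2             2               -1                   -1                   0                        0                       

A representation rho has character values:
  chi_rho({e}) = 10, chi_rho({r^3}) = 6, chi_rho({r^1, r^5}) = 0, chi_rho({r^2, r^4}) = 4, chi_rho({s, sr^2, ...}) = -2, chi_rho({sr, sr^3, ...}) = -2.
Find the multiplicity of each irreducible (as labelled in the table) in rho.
Multiplicities: chi_1: 1, chi_2: 3, chi_3: 1, chi_4: 1, chi_5: 0, chi_6: 2.

Solution. Use <chi_rho, chi> = (1/|G|) sum_C |C| * chi_rho(C) * conj(chi(C)) with |G| = 12 for each irreducible chi in the table:
  <chi_rho, chi_1> = (1/12)[1*(10)*conj(1) + 1*(6)*conj(1) + 2*(0)*conj(1) + 2*(4)*conj(1) + 3*(-2)*conj(1) + 3*(-2)*conj(1)]
      = (1/12)[(10) + (6) + (0) + (8) + (-6) + (-6)] = 12/12 = 1
  <chi_rho, chi_2> = (1/12)[1*(10)*conj(1) + 1*(6)*conj(1) + 2*(0)*conj(1) + 2*(4)*conj(1) + 3*(-2)*conj(-1) + 3*(-2)*conj(-1)]
      = (1/12)[(10) + (6) + (0) + (8) + (6) + (6)] = 36/12 = 3
  <chi_rho, chi_3> = (1/12)[1*(10)*conj(1) + 1*(6)*conj(-1) + 2*(0)*conj(-1) + 2*(4)*conj(1) + 3*(-2)*conj(1) + 3*(-2)*conj(-1)]
      = (1/12)[(10) + (-6) + (0) + (8) + (-6) + (6)] = 12/12 = 1
  <chi_rho, chi_4> = (1/12)[1*(10)*conj(1) + 1*(6)*conj(-1) + 2*(0)*conj(-1) + 2*(4)*conj(1) + 3*(-2)*conj(-1) + 3*(-2)*conj(1)]
      = (1/12)[(10) + (-6) + (0) + (8) + (6) + (-6)] = 12/12 = 1
  <chi_rho, chi_5> = (1/12)[1*(10)*conj(2) + 1*(6)*conj(-2) + 2*(0)*conj(1) + 2*(4)*conj(-1) + 3*(-2)*conj(0) + 3*(-2)*conj(0)]
      = (1/12)[(20) + (-12) + (0) + (-8) + (0) + (0)] = 0/12 = 0
  <chi_rho, chi_6> = (1/12)[1*(10)*conj(2) + 1*(6)*conj(2) + 2*(0)*conj(-1) + 2*(4)*conj(-1) + 3*(-2)*conj(0) + 3*(-2)*conj(0)]
      = (1/12)[(20) + (12) + (0) + (-8) + (0) + (0)] = 24/12 = 2
Dimension check: dim(rho) = sum (mult * dim) = 1*1 + 3*1 + 1*1 + 1*1 + 0*2 + 2*2 = 10 = chi_rho(e) = 10.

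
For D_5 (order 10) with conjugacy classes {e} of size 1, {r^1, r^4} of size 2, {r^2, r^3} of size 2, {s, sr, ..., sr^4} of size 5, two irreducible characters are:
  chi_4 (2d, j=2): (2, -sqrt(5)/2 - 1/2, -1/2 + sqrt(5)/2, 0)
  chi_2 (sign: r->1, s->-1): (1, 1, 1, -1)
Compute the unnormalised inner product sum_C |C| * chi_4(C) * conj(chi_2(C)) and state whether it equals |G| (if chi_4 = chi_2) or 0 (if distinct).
Sum = 0; so <chi_4, chi_2> = 0 (distinct irreducibles are orthogonal).

Solution. Compute term by term over conjugacy classes (|C| * chi_4(C) * conj(chi_2(C))):
  1*(2)*conj(1) + 2*(-sqrt(5)/2 - 1/2)*conj(1) + 2*(-1/2 + sqrt(5)/2)*conj(1) + 5*(0)*conj(-1)
  = (2) + (-sqrt(5) - 1) + (-1 + sqrt(5)) + (0)
  = 0.
Dividing by |G| = 10 gives 0/10 = 0, matching the row-orthogonality relation <chi_4, chi_2> = [chi_4 = chi_2].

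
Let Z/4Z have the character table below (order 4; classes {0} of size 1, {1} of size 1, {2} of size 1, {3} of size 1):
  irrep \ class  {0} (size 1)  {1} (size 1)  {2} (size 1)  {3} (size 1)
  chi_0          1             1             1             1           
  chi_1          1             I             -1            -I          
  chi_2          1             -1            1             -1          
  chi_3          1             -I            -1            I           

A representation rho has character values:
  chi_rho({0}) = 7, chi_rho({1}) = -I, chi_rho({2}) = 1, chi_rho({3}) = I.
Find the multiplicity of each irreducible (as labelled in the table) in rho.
Multiplicities: chi_0: 2, chi_1: 1, chi_2: 2, chi_3: 2.

Use <chi_rho, chi> = (1/|G|) sum_C |C| * chi_rho(C) * conj(chi(C)) with |G| = 4 for each irreducible chi in the table:
  <chi_rho, chi_0> = (1/4)[1*(7)*conj(1) + 1*(-I)*conj(1) + 1*(1)*conj(1) + 1*(I)*conj(1)]
      = (1/4)[(7) + (-I) + (1) + (I)] = 8/4 = 2
  <chi_rho, chi_1> = (1/4)[1*(7)*conj(1) + 1*(-I)*conj(I) + 1*(1)*conj(-1) + 1*(I)*conj(-I)]
      = (1/4)[(7) + (-1) + (-1) + (-1)] = 4/4 = 1
  <chi_rho, chi_2> = (1/4)[1*(7)*conj(1) + 1*(-I)*conj(-1) + 1*(1)*conj(1) + 1*(I)*conj(-1)]
      = (1/4)[(7) + (I) + (1) + (-I)] = 8/4 = 2
  <chi_rho, chi_3> = (1/4)[1*(7)*conj(1) + 1*(-I)*conj(-I) + 1*(1)*conj(-1) + 1*(I)*conj(I)]
      = (1/4)[(7) + (1) + (-1) + (1)] = 8/4 = 2
(Exp terms are combined using exp(i*s)*conj(exp(i*t)) = exp(i*(s-t)), and sums of them are collapsed using the identity that for every m > 1 the m distinct m-th roots of unity sum to 0, e.g. 1 + exp(2*I*pi/3) + exp(-2*I*pi/3) = 0.)
Dimension check: dim(rho) = sum (mult * dim) = 2*1 + 1*1 + 2*1 + 2*1 = 7 = chi_rho(e) = 7.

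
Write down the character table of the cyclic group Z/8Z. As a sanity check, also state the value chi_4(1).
Character table of Z/8Z (irreps indexed chi_0,...,chi_7 with chi_k(m) = zeta_8^(k*m), zeta_8 = exp(2*pi*i/8)):
  irrep \ class  {0} (size 1)  {1} (size 1)    {2} (size 1)  {3} (size 1)    {4} (size 1)  {5} (size 1)    {6} (size 1)  {7} (size 1)  
  chi_0          1             1               1             1               1             1               1             1             
  chi_1          1             exp(I*pi/4)     I             exp(3*I*pi/4)   -1            exp(-3*I*pi/4)  -I            exp(-I*pi/4)  
  chi_2          1             I               -1            -I              1             I               -1            -I            
  chi_3          1             exp(3*I*pi/4)   -I            exp(I*pi/4)     -1            exp(-I*pi/4)    I             exp(-3*I*pi/4)
  chi_4          1             -1              1             -1              1             -1              1             -1            
  chi_5          1             exp(-3*I*pi/4)  I             exp(-I*pi/4)    -1            exp(I*pi/4)     -I            exp(3*I*pi/4) 
  chi_6          1             -I              -1            I               1             -I              -1            I             
  chi_7          1             exp(-I*pi/4)    -I            exp(-3*I*pi/4)  -1            exp(3*I*pi/4)   I             exp(I*pi/4)   

Spot check: chi_4(1) = zeta_8^(4*1) = zeta_8^4 = -1.

Proof sketch: Z/8Z is abelian, so all 8 irreducible complex representations are 1-dimensional. They are given by chi_k(m) = zeta_8^(k*m) for k = 0,...,7. Row orthogonality: sum_m chi_k(m) conj(chi_l(m)) = 8 * [k = l].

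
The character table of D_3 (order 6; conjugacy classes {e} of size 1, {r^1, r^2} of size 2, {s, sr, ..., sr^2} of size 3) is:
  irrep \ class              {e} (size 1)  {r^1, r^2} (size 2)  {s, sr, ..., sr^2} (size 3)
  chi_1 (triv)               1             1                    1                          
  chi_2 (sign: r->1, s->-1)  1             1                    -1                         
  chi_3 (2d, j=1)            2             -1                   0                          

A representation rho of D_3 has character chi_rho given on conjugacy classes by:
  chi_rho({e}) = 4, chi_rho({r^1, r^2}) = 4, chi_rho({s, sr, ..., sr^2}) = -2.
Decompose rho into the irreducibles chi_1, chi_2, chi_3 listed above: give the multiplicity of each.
Multiplicities: chi_1: 1, chi_2: 3, chi_3: 0.

Explanation: Use <chi_rho, chi> = (1/|G|) sum_C |C| * chi_rho(C) * conj(chi(C)) with |G| = 6 for each irreducible chi in the table:
  <chi_rho, chi_1> = (1/6)[1*(4)*conj(1) + 2*(4)*conj(1) + 3*(-2)*conj(1)]
      = (1/6)[(4) + (8) + (-6)] = 6/6 = 1
  <chi_rho, chi_2> = (1/6)[1*(4)*conj(1) + 2*(4)*conj(1) + 3*(-2)*conj(-1)]
      = (1/6)[(4) + (8) + (6)] = 18/6 = 3
  <chi_rho, chi_3> = (1/6)[1*(4)*conj(2) + 2*(4)*conj(-1) + 3*(-2)*conj(0)]
      = (1/6)[(8) + (-8) + (0)] = 0/6 = 0
Dimension check: dim(rho) = sum (mult * dim) = 1*1 + 3*1 + 0*2 = 4 = chi_rho(e) = 4.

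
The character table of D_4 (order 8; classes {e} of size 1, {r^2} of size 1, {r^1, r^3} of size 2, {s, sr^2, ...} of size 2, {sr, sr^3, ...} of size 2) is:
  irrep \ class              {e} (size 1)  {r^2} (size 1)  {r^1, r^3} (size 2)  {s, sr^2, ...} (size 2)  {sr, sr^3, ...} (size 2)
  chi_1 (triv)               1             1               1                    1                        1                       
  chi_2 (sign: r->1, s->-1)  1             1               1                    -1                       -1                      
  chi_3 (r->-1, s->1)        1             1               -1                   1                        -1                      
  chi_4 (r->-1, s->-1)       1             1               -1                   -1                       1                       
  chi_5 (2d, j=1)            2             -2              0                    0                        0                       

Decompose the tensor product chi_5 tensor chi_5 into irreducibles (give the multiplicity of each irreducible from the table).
chi_5 tensor chi_5 = chi_1 + chi_2 + chi_3 + chi_4 (all other irreducibles have multiplicity 0).

Details: The character of a tensor product is the pointwise product (chi_5 * chi_5)(C) = chi_5(C) * chi_5(C):
  {e}: (2)*(2), {r^2}: (-2)*(-2), {r^1, r^3}: (0)*(0), {s, sr^2, ...}: (0)*(0), {sr, sr^3, ...}: (0)*(0)
so (chi_5 * chi_5) takes values
  {e} -> 4, {r^2} -> 4, {r^1, r^3} -> 0, {s, sr^2, ...} -> 0, {sr, sr^3, ...} -> 0.
Now take the inner product of this character with each irreducible chi from the table, <chi_5*chi_5, chi> = (1/8) sum_C |C| (chi_5*chi_5)(C) conj(chi(C)):
  <chi_5*chi_5, chi_1> = (1/8)[1*(4)*conj(1) + 1*(4)*conj(1) + 2*(0)*conj(1) + 2*(0)*conj(1) + 2*(0)*conj(1)]
      = (1/8)[(4) + (4) + (0) + (0) + (0)] = 8/8 = 1
  <chi_5*chi_5, chi_2> = (1/8)[1*(4)*conj(1) + 1*(4)*conj(1) + 2*(0)*conj(1) + 2*(0)*conj(-1) + 2*(0)*conj(-1)]
      = (1/8)[(4) + (4) + (0) + (0) + (0)] = 8/8 = 1
  <chi_5*chi_5, chi_3> = (1/8)[1*(4)*conj(1) + 1*(4)*conj(1) + 2*(0)*conj(-1) + 2*(0)*conj(1) + 2*(0)*conj(-1)]
      = (1/8)[(4) + (4) + (0) + (0) + (0)] = 8/8 = 1
  <chi_5*chi_5, chi_4> = (1/8)[1*(4)*conj(1) + 1*(4)*conj(1) + 2*(0)*conj(-1) + 2*(0)*conj(-1) + 2*(0)*conj(1)]
      = (1/8)[(4) + (4) + (0) + (0) + (0)] = 8/8 = 1
  <chi_5*chi_5, chi_5> = (1/8)[1*(4)*conj(2) + 1*(4)*conj(-2) + 2*(0)*conj(0) + 2*(0)*conj(0) + 2*(0)*conj(0)]
      = (1/8)[(8) + (-8) + (0) + (0) + (0)] = 0/8 = 0
Hence the multiplicities are chi_1: 1, chi_2: 1, chi_3: 1, chi_4: 1. Dimension check: dim(chi_5)*dim(chi_5) = 2*2 = 4 and sum (mult * dim) = 1*1 + 1*1 + 1*1 + 1*1 = 4.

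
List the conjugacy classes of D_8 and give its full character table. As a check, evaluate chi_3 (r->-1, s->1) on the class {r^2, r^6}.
Conjugacy classes: {e} of size 1, {r^4} of size 1, {r^1, r^7} of size 2, {r^2, r^6} of size 2, {r^3, r^5} of size 2, {s, sr^2, ...} of size 4, {sr, sr^3, ...} of size 4.
Character table:
  irrep \ class              {e} (size 1)  {r^4} (size 1)  {r^1, r^7} (size 2)  {r^2, r^6} (size 2)  {r^3, r^5} (size 2)  {s, sr^2, ...} (size 4)  {sr, sr^3, ...} (size 4)
  chi_1 (triv)               1             1               1                    1                    1                    1                        1                       
  chi_2 (sign: r->1, s->-1)  1             1               1                    1                    1                    -1                       -1                      
  chi_3 (r->-1, s->1)        1             1               -1                   1                    -1                   1                        -1                      
  chi_4 (r->-1, s->-1)       1             1               -1                   1                    -1                   -1                       1                       
  chi_5 (2d, j=1)            2             -2              sqrt(2)              0                    -sqrt(2)             0                        0                       
  chi_6 (2d, j=2)            2             2               0                    -2                   0                    0                        0                       
  chi_7 (2d, j=3)            2             -2              -sqrt(2)             0                    sqrt(2)              0                        0                       

Spot check: chi_3 (r->-1, s->1) on {r^2, r^6} = 1.

Solution. D_8 has order 2*8 = 16 with 7 conjugacy classes, hence 7 irreducibles. Sum of squared dims 1 + 1 + 1 + 1 + 4 + 4 + 4 = 16 = |G|. Linear characters come from the abelianisation; the 2-dimensional irreps have character r^k -> 2*cos(2*pi*j*k/8), reflections -> 0.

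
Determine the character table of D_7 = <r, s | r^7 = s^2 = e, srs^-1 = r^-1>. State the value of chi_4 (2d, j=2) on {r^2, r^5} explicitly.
Conjugacy classes: {e} of size 1, {r^1, r^6} of size 2, {r^2, r^5} of size 2, {r^3, r^4} of size 2, {s, sr, ..., sr^6} of size 7.
Character table:
  irrep \ class              {e} (size 1)  {r^1, r^6} (size 2)  {r^2, r^5} (size 2)  {r^3, r^4} (size 2)  {s, sr, ..., sr^6} (size 7)
  chi_1 (triv)               1             1                    1                    1                    1                          
  chi_2 (sign: r->1, s->-1)  1             1                    1                    1                    -1                         
  chi_3 (2d, j=1)            2             2*cos(2*pi/7)        -2*cos(3*pi/7)       -2*cos(pi/7)         0                          
  chi_4 (2d, j=2)            2             -2*cos(3*pi/7)       -2*cos(pi/7)         2*cos(2*pi/7)        0                          
  chi_5 (2d, j=3)            2             -2*cos(pi/7)         2*cos(2*pi/7)        -2*cos(3*pi/7)       0                          

Spot check: chi_4 (2d, j=2) on {r^2, r^5} = -2*cos(pi/7).

Details: D_7 has order 2*7 = 14 with 5 conjugacy classes, hence 5 irreducibles. Sum of squared dims 1 + 1 + 4 + 4 + 4 = 14 = |G|. Linear characters come from the abelianisation; the 2-dimensional irreps have character r^k -> 2*cos(2*pi*j*k/7), reflections -> 0.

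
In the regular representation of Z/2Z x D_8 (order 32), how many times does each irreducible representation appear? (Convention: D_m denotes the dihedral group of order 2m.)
Each irreducible V_i of dimension d_i appears with multiplicity d_i, i.e. rho_reg = (direct sum over all irreducibles V_i) d_i V_i. The irreducible dimensions for Z/2Z x D_8 are 1, 1, 1, 1, 1, 1, 1, 1, 2, 2, 2, 2, 2, 2: 8 irreducibles of dimension 1, each with multiplicity 1; 6 irreducibles of dimension 2, each with multiplicity 2. Total dimension 8*1*1 + 6*2*2 = 32 = |G|.

General theorem: in the regular representation of a finite group G, each irreducible appears with multiplicity equal to its dimension. Check: dim(rho_reg) = sum d_i^2 = 1 + 1 + 1 + 1 + 1 + 1 + 1 + 1 + 4 + 4 + 4 + 4 + 4 + 4 = 32 = |G|.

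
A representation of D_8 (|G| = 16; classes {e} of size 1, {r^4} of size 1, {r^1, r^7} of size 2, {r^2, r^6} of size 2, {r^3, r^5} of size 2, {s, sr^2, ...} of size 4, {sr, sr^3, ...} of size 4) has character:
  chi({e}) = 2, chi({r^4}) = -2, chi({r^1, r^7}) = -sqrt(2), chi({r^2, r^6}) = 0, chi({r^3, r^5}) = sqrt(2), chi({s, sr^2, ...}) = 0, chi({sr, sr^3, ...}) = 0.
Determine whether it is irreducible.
Irreducible: <chi, chi> = 1.

Reasoning: <chi, chi> = (1/|G|) sum_C |C| * |chi(C)|^2 = (1/16)[1*|2|^2 + 1*|-2|^2 + 2*|-sqrt(2)|^2 + 2*|0|^2 + 2*|sqrt(2)|^2 + 4*|0|^2 + 4*|0|^2]
  = (1/16)[(4) + (4) + (4) + (0) + (4) + (0) + (0)] = 16/16 = 1.
A character is irreducible iff <chi, chi> = 1, so this representation is irreducible.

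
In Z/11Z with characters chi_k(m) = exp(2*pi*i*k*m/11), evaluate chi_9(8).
chi_9(8) = zeta_11^72 = exp(-10*I*pi/11)

Why: chi_9(8) = zeta_11^(9*8) = zeta_11^72. Since zeta_11^11 = 1, this equals zeta_11^6 = exp(2*pi*i*6/11) = exp(-10*I*pi/11).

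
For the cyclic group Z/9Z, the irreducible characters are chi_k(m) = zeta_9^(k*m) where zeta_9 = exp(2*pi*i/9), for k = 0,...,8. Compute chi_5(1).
chi_5(1) = zeta_9^5 = exp(-8*I*pi/9)

Solution. chi_5(1) = zeta_9^(5*1) = zeta_9^5. Since zeta_9^9 = 1, this equals zeta_9^5 = exp(2*pi*i*5/9) = exp(-8*I*pi/9).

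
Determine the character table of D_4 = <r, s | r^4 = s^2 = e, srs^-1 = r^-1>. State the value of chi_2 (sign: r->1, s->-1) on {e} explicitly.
Conjugacy classes: {e} of size 1, {r^2} of size 1, {r^1, r^3} of size 2, {s, sr^2, ...} of size 2, {sr, sr^3, ...} of size 2.
Character table:
  irrep \ class              {e} (size 1)  {r^2} (size 1)  {r^1, r^3} (size 2)  {s, sr^2, ...} (size 2)  {sr, sr^3, ...} (size 2)
  chi_1 (triv)               1             1               1                    1                        1                       
  chi_2 (sign: r->1, s->-1)  1             1               1                    -1                       -1                      
  chi_3 (r->-1, s->1)        1             1               -1                   1                        -1                      
  chi_4 (r->-1, s->-1)       1             1               -1                   -1                       1                       
  chi_5 (2d, j=1)            2             -2              0                    0                        0                       

Spot check: chi_2 (sign: r->1, s->-1) on {e} = 1.

D_4 has order 2*4 = 8 with 5 conjugacy classes, hence 5 irreducibles. Sum of squared dims 1 + 1 + 1 + 1 + 4 = 8 = |G|. Linear characters come from the abelianisation; the 2-dimensional irreps have character r^k -> 2*cos(2*pi*j*k/4), reflections -> 0.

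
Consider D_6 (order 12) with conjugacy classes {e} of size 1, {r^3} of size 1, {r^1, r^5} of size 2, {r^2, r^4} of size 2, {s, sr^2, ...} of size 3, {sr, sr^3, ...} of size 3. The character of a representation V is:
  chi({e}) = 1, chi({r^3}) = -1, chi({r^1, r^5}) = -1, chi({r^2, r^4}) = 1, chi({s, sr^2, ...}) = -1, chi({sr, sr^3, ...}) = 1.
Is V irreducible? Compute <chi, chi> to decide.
Irreducible: <chi, chi> = 1.

Argument: <chi, chi> = (1/|G|) sum_C |C| * |chi(C)|^2 = (1/12)[1*|1|^2 + 1*|-1|^2 + 2*|-1|^2 + 2*|1|^2 + 3*|-1|^2 + 3*|1|^2]
  = (1/12)[(1) + (1) + (2) + (2) + (3) + (3)] = 12/12 = 1.
A character is irreducible iff <chi, chi> = 1, so this representation is irreducible.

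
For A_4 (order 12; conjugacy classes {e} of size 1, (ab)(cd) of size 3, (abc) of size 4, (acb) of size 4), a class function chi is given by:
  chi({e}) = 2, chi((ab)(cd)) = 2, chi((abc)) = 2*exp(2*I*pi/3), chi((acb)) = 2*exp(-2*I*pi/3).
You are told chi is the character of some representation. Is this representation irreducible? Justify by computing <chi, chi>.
Not irreducible (reducible): <chi, chi> = 4 > 1.

<chi, chi> = (1/|G|) sum_C |C| * |chi(C)|^2 = (1/12)[1*|2|^2 + 3*|2|^2 + 4*|2*exp(2*I*pi/3)|^2 + 4*|2*exp(-2*I*pi/3)|^2]
  = (1/12)[(4) + (12) + (16) + (16)] = 48/12 = 4.
(Exp terms are combined using exp(i*s)*conj(exp(i*t)) = exp(i*(s-t)), and sums of them are collapsed using the identity that for every m > 1 the m distinct m-th roots of unity sum to 0, e.g. 1 + exp(2*I*pi/3) + exp(-2*I*pi/3) = 0.)
A character is irreducible iff <chi, chi> = 1, so this representation is reducible.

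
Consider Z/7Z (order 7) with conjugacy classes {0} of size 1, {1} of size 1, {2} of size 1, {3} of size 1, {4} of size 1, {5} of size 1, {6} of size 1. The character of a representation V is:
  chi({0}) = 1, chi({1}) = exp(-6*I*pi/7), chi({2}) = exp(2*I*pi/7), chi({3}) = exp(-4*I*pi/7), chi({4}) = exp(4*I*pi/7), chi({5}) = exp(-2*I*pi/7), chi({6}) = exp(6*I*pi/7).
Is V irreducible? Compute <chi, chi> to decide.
Irreducible: <chi, chi> = 1.

Why: <chi, chi> = (1/|G|) sum_C |C| * |chi(C)|^2 = (1/7)[1*|1|^2 + 1*|exp(-6*I*pi/7)|^2 + 1*|exp(2*I*pi/7)|^2 + 1*|exp(-4*I*pi/7)|^2 + 1*|exp(4*I*pi/7)|^2 + 1*|exp(-2*I*pi/7)|^2 + 1*|exp(6*I*pi/7)|^2]
  = (1/7)[(1) + (1) + (1) + (1) + (1) + (1) + (1)] = 7/7 = 1.
(Exp terms are combined using exp(i*s)*conj(exp(i*t)) = exp(i*(s-t)), and sums of them are collapsed using the identity that for every m > 1 the m distinct m-th roots of unity sum to 0, e.g. 1 + exp(2*I*pi/3) + exp(-2*I*pi/3) = 0.)
A character is irreducible iff <chi, chi> = 1, so this representation is irreducible.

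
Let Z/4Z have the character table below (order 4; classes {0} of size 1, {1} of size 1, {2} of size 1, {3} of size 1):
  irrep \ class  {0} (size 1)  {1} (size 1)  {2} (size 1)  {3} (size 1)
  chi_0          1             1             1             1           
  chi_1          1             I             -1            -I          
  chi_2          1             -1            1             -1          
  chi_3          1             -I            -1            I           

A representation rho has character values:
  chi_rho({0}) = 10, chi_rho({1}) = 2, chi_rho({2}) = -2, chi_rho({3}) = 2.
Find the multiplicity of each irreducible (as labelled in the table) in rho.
Multiplicities: chi_0: 3, chi_1: 3, chi_2: 1, chi_3: 3.

Explanation: Use <chi_rho, chi> = (1/|G|) sum_C |C| * chi_rho(C) * conj(chi(C)) with |G| = 4 for each irreducible chi in the table:
  <chi_rho, chi_0> = (1/4)[1*(10)*conj(1) + 1*(2)*conj(1) + 1*(-2)*conj(1) + 1*(2)*conj(1)]
      = (1/4)[(10) + (2) + (-2) + (2)] = 12/4 = 3
  <chi_rho, chi_1> = (1/4)[1*(10)*conj(1) + 1*(2)*conj(I) + 1*(-2)*conj(-1) + 1*(2)*conj(-I)]
      = (1/4)[(10) + (-2*I) + (2) + (2*I)] = 12/4 = 3
  <chi_rho, chi_2> = (1/4)[1*(10)*conj(1) + 1*(2)*conj(-1) + 1*(-2)*conj(1) + 1*(2)*conj(-1)]
      = (1/4)[(10) + (-2) + (-2) + (-2)] = 4/4 = 1
  <chi_rho, chi_3> = (1/4)[1*(10)*conj(1) + 1*(2)*conj(-I) + 1*(-2)*conj(-1) + 1*(2)*conj(I)]
      = (1/4)[(10) + (2*I) + (2) + (-2*I)] = 12/4 = 3
(Exp terms are combined using exp(i*s)*conj(exp(i*t)) = exp(i*(s-t)), and sums of them are collapsed using the identity that for every m > 1 the m distinct m-th roots of unity sum to 0, e.g. 1 + exp(2*I*pi/3) + exp(-2*I*pi/3) = 0.)
Dimension check: dim(rho) = sum (mult * dim) = 3*1 + 3*1 + 1*1 + 3*1 = 10 = chi_rho(e) = 10.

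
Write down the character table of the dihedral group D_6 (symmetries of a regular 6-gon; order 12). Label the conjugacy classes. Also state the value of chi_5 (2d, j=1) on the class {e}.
Conjugacy classes: {e} of size 1, {r^3} of size 1, {r^1, r^5} of size 2, {r^2, r^4} of size 2, {s, sr^2, ...} of size 3, {sr, sr^3, ...} of size 3.
Character table:
  irrep \ class              {e} (size 1)  {r^3} (size 1)  {r^1, r^5} (size 2)  {r^2, r^4} (size 2)  {s, sr^2, ...} (size 3)  {sr, sr^3, ...} (size 3)
  chi_1 (triv)               1             1               1                    1                    1                        1                       
  chi_2 (sign: r->1, s->-1)  1             1               1                    1                    -1                       -1                      
  chi_3 (r->-1, s->1)        1             -1              -1                   1                    1                        -1                      
  chi_4 (r->-1, s->-1)       1             -1              -1                   1                    -1                       1                       
  chi_5 (2d, j=1)            2             -2              1                    -1                   0                        0                       
  chi_6 (2d, j=2)            2             2               -1                   -1                   0                        0                       

Spot check: chi_5 (2d, j=1) on {e} = 2.

Working: D_6 has order 2*6 = 12 with 6 conjugacy classes, hence 6 irreducibles. Sum of squared dims 1 + 1 + 1 + 1 + 4 + 4 = 12 = |G|. Linear characters come from the abelianisation; the 2-dimensional irreps have character r^k -> 2*cos(2*pi*j*k/6), reflections -> 0.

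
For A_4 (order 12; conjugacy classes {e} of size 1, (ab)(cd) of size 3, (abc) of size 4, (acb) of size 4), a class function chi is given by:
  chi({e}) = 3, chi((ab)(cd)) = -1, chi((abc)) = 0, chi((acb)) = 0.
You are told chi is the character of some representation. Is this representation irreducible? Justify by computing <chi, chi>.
Irreducible: <chi, chi> = 1.

Reasoning: <chi, chi> = (1/|G|) sum_C |C| * |chi(C)|^2 = (1/12)[1*|3|^2 + 3*|-1|^2 + 4*|0|^2 + 4*|0|^2]
  = (1/12)[(9) + (3) + (0) + (0)] = 12/12 = 1.
(Exp terms are combined using exp(i*s)*conj(exp(i*t)) = exp(i*(s-t)), and sums of them are collapsed using the identity that for every m > 1 the m distinct m-th roots of unity sum to 0, e.g. 1 + exp(2*I*pi/3) + exp(-2*I*pi/3) = 0.)
A character is irreducible iff <chi, chi> = 1, so this representation is irreducible.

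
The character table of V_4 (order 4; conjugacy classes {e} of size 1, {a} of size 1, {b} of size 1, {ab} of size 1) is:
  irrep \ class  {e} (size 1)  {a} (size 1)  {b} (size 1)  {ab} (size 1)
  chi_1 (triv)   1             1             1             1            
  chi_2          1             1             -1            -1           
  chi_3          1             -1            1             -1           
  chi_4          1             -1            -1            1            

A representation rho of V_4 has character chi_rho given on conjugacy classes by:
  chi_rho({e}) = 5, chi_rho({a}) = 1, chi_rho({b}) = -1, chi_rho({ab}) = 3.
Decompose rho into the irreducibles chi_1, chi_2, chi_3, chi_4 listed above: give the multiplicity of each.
Multiplicities: chi_1: 2, chi_2: 1, chi_3: 0, chi_4: 2.

Derivation: Use <chi_rho, chi> = (1/|G|) sum_C |C| * chi_rho(C) * conj(chi(C)) with |G| = 4 for each irreducible chi in the table:
  <chi_rho, chi_1> = (1/4)[1*(5)*conj(1) + 1*(1)*conj(1) + 1*(-1)*conj(1) + 1*(3)*conj(1)]
      = (1/4)[(5) + (1) + (-1) + (3)] = 8/4 = 2
  <chi_rho, chi_2> = (1/4)[1*(5)*conj(1) + 1*(1)*conj(1) + 1*(-1)*conj(-1) + 1*(3)*conj(-1)]
      = (1/4)[(5) + (1) + (1) + (-3)] = 4/4 = 1
  <chi_rho, chi_3> = (1/4)[1*(5)*conj(1) + 1*(1)*conj(-1) + 1*(-1)*conj(1) + 1*(3)*conj(-1)]
      = (1/4)[(5) + (-1) + (-1) + (-3)] = 0/4 = 0
  <chi_rho, chi_4> = (1/4)[1*(5)*conj(1) + 1*(1)*conj(-1) + 1*(-1)*conj(-1) + 1*(3)*conj(1)]
      = (1/4)[(5) + (-1) + (1) + (3)] = 8/4 = 2
Dimension check: dim(rho) = sum (mult * dim) = 2*1 + 1*1 + 0*1 + 2*1 = 5 = chi_rho(e) = 5.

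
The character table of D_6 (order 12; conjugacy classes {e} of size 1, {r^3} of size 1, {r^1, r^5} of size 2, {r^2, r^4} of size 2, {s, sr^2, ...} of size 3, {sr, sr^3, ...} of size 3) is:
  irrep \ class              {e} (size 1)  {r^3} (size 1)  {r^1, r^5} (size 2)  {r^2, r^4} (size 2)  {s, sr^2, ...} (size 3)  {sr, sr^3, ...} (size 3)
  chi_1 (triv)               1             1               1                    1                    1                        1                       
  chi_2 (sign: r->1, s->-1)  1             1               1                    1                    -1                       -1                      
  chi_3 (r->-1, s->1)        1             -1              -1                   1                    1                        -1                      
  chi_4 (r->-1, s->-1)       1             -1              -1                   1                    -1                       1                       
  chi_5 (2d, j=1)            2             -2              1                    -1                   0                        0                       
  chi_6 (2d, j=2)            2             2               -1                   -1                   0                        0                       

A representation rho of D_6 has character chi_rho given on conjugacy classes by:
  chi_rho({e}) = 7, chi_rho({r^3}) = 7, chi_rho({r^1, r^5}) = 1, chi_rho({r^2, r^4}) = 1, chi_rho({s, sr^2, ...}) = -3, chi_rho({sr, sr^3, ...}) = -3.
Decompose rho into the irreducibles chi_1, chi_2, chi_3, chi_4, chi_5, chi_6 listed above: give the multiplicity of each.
Multiplicities: chi_1: 0, chi_2: 3, chi_3: 0, chi_4: 0, chi_5: 0, chi_6: 2.

Argument: Use <chi_rho, chi> = (1/|G|) sum_C |C| * chi_rho(C) * conj(chi(C)) with |G| = 12 for each irreducible chi in the table:
  <chi_rho, chi_1> = (1/12)[1*(7)*conj(1) + 1*(7)*conj(1) + 2*(1)*conj(1) + 2*(1)*conj(1) + 3*(-3)*conj(1) + 3*(-3)*conj(1)]
      = (1/12)[(7) + (7) + (2) + (2) + (-9) + (-9)] = 0/12 = 0
  <chi_rho, chi_2> = (1/12)[1*(7)*conj(1) + 1*(7)*conj(1) + 2*(1)*conj(1) + 2*(1)*conj(1) + 3*(-3)*conj(-1) + 3*(-3)*conj(-1)]
      = (1/12)[(7) + (7) + (2) + (2) + (9) + (9)] = 36/12 = 3
  <chi_rho, chi_3> = (1/12)[1*(7)*conj(1) + 1*(7)*conj(-1) + 2*(1)*conj(-1) + 2*(1)*conj(1) + 3*(-3)*conj(1) + 3*(-3)*conj(-1)]
      = (1/12)[(7) + (-7) + (-2) + (2) + (-9) + (9)] = 0/12 = 0
  <chi_rho, chi_4> = (1/12)[1*(7)*conj(1) + 1*(7)*conj(-1) + 2*(1)*conj(-1) + 2*(1)*conj(1) + 3*(-3)*conj(-1) + 3*(-3)*conj(1)]
      = (1/12)[(7) + (-7) + (-2) + (2) + (9) + (-9)] = 0/12 = 0
  <chi_rho, chi_5> = (1/12)[1*(7)*conj(2) + 1*(7)*conj(-2) + 2*(1)*conj(1) + 2*(1)*conj(-1) + 3*(-3)*conj(0) + 3*(-3)*conj(0)]
      = (1/12)[(14) + (-14) + (2) + (-2) + (0) + (0)] = 0/12 = 0
  <chi_rho, chi_6> = (1/12)[1*(7)*conj(2) + 1*(7)*conj(2) + 2*(1)*conj(-1) + 2*(1)*conj(-1) + 3*(-3)*conj(0) + 3*(-3)*conj(0)]
      = (1/12)[(14) + (14) + (-2) + (-2) + (0) + (0)] = 24/12 = 2
Dimension check: dim(rho) = sum (mult * dim) = 0*1 + 3*1 + 0*1 + 0*1 + 0*2 + 2*2 = 7 = chi_rho(e) = 7.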